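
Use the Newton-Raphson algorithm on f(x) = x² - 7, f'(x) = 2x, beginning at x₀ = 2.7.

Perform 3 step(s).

f(x) = x² - 7
f'(x) = 2x
x₀ = 2.7

Newton-Raphson formula: x_{n+1} = x_n - f(x_n)/f'(x_n)

Iteration 1:
  f(2.700000) = 0.290000
  f'(2.700000) = 5.400000
  x_1 = 2.700000 - 0.290000/5.400000 = 2.646296
Iteration 2:
  f(2.646296) = 0.002884
  f'(2.646296) = 5.292593
  x_2 = 2.646296 - 0.002884/5.292593 = 2.645751
Iteration 3:
  f(2.645751) = 0.000000
  f'(2.645751) = 5.291503
  x_3 = 2.645751 - 0.000000/5.291503 = 2.645751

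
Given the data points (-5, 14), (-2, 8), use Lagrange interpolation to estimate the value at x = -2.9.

Lagrange interpolation formula:
P(x) = Σ yᵢ × Lᵢ(x)
where Lᵢ(x) = Π_{j≠i} (x - xⱼ)/(xᵢ - xⱼ)

L_0(-2.9) = (-2.9 - (-2))/(-5 - (-2)) = 0.300000
L_1(-2.9) = (-2.9 - (-5))/(-2 - (-5)) = 0.700000

P(-2.9) = 14×L_0(-2.9) + 8×L_1(-2.9)
P(-2.9) = 9.800000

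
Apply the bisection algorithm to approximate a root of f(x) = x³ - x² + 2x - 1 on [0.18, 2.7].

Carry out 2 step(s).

f(x) = x³ - x² + 2x - 1
Initial interval: [0.18, 2.7]

Iteration 1:
  c_1 = (0.180000 + 2.700000)/2 = 1.440000
  f(c_1) = f(1.440000) = 2.792384
  f(a) × f(c) < 0, new interval: [0.180000, 1.440000]
Iteration 2:
  c_2 = (0.180000 + 1.440000)/2 = 0.810000
  f(c_2) = f(0.810000) = 0.495341
  f(a) × f(c) < 0, new interval: [0.180000, 0.810000]

After 2 iteration(s), the approximation is c_2 = 0.810000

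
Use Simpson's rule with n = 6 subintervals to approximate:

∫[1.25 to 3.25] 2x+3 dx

f(x) = 2x+3
a = 1.25, b = 3.25, n = 6
h = (b - a)/n = 0.333333

Simpson's rule: (h/3)[f(x₀) + 4f(x₁) + 2f(x₂) + ... + f(xₙ)]

x_0 = 1.2500, f(x_0) = 5.500000, coefficient = 1
x_1 = 1.5833, f(x_1) = 6.166667, coefficient = 4
x_2 = 1.9167, f(x_2) = 6.833333, coefficient = 2
x_3 = 2.2500, f(x_3) = 7.500000, coefficient = 4
x_4 = 2.5833, f(x_4) = 8.166667, coefficient = 2
x_5 = 2.9167, f(x_5) = 8.833333, coefficient = 4
x_6 = 3.2500, f(x_6) = 9.500000, coefficient = 1

I ≈ (0.333333/3) × 135.000000 = 15.000000
Exact value: 15.000000
Error: 0.000000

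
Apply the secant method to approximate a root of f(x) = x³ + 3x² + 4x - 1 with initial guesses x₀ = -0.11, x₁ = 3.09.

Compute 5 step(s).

f(x) = x³ + 3x² + 4x - 1
x₀ = -0.11, x₁ = 3.09

Secant formula: x_{n+1} = x_n - f(x_n)(x_n - x_{n-1})/(f(x_n) - f(x_{n-1}))

Iteration 1:
  f(-0.110000) = -1.405031
  f(3.090000) = 69.507929
  x_2 = 3.090000 - 69.507929×(3.090000 - (-0.110000))/(69.507929 - (-1.405031))
       = -0.046597
Iteration 2:
  f(3.090000) = 69.507929
  f(-0.046597) = -1.179975
  x_3 = -0.046597 - (-1.179975)×(-0.046597 - 3.090000)/(-1.179975 - 69.507929)
       = 0.005761
Iteration 3:
  f(-0.046597) = -1.179975
  f(0.005761) = -0.976854
  x_4 = 0.005761 - (-0.976854)×(0.005761 - (-0.046597))/(-0.976854 - (-1.179975))
       = 0.257565
Iteration 4:
  f(0.005761) = -0.976854
  f(0.257565) = 0.246366
  x_5 = 0.257565 - 0.246366×(0.257565 - 0.005761)/(0.246366 - (-0.976854))
       = 0.206850
Iteration 5:
  f(0.257565) = 0.246366
  f(0.206850) = -0.035390
  x_6 = 0.206850 - (-0.035390)×(0.206850 - 0.257565)/(-0.035390 - 0.246366)
       = 0.213220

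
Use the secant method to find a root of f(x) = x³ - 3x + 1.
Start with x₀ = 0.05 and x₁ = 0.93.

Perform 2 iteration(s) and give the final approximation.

f(x) = x³ - 3x + 1
x₀ = 0.05, x₁ = 0.93

Secant formula: x_{n+1} = x_n - f(x_n)(x_n - x_{n-1})/(f(x_n) - f(x_{n-1}))

Iteration 1:
  f(0.050000) = 0.850125
  f(0.930000) = -0.985643
  x_2 = 0.930000 - (-0.985643)×(0.930000 - 0.050000)/(-0.985643 - 0.850125)
       = 0.457519
Iteration 2:
  f(0.930000) = -0.985643
  f(0.457519) = -0.276787
  x_3 = 0.457519 - (-0.276787)×(0.457519 - 0.930000)/(-0.276787 - (-0.985643))
       = 0.273029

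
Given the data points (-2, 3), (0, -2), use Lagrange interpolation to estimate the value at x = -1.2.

Lagrange interpolation formula:
P(x) = Σ yᵢ × Lᵢ(x)
where Lᵢ(x) = Π_{j≠i} (x - xⱼ)/(xᵢ - xⱼ)

L_0(-1.2) = (-1.2 - 0)/(-2 - 0) = 0.600000
L_1(-1.2) = (-1.2 - (-2))/(0 - (-2)) = 0.400000

P(-1.2) = 3×L_0(-1.2) + (-2)×L_1(-1.2)
P(-1.2) = 1.000000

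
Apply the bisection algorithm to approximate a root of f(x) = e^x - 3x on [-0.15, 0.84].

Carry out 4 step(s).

f(x) = e^x - 3x
Initial interval: [-0.15, 0.84]

Iteration 1:
  c_1 = (-0.150000 + 0.840000)/2 = 0.345000
  f(c_1) = f(0.345000) = 0.376990
  f(a) × f(c) ≥ 0, new interval: [0.345000, 0.840000]
Iteration 2:
  c_2 = (0.345000 + 0.840000)/2 = 0.592500
  f(c_2) = f(0.592500) = 0.031004
  f(a) × f(c) ≥ 0, new interval: [0.592500, 0.840000]
Iteration 3:
  c_3 = (0.592500 + 0.840000)/2 = 0.716250
  f(c_3) = f(0.716250) = -0.102006
  f(a) × f(c) < 0, new interval: [0.592500, 0.716250]
Iteration 4:
  c_4 = (0.592500 + 0.716250)/2 = 0.654375
  f(c_4) = f(0.654375) = -0.039185
  f(a) × f(c) < 0, new interval: [0.592500, 0.654375]

After 4 iteration(s), the approximation is c_4 = 0.654375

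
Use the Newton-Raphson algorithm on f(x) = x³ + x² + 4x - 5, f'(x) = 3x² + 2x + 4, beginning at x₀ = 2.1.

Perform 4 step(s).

f(x) = x³ + x² + 4x - 5
f'(x) = 3x² + 2x + 4
x₀ = 2.1

Newton-Raphson formula: x_{n+1} = x_n - f(x_n)/f'(x_n)

Iteration 1:
  f(2.100000) = 17.071000
  f'(2.100000) = 21.430000
  x_1 = 2.100000 - 17.071000/21.430000 = 1.303406
Iteration 2:
  f(1.303406) = 4.126810
  f'(1.303406) = 11.703418
  x_2 = 1.303406 - 4.126810/11.703418 = 0.950791
Iteration 3:
  f(0.950791) = 0.566683
  f'(0.950791) = 8.613590
  x_3 = 0.950791 - 0.566683/8.613590 = 0.885001
Iteration 4:
  f(0.885001) = 0.016389
  f'(0.885001) = 8.119684
  x_4 = 0.885001 - 0.016389/8.119684 = 0.882983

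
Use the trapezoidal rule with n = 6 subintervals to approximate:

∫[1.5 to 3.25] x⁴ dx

f(x) = x⁴
a = 1.5, b = 3.25, n = 6
h = (b - a)/n = 0.291667

Trapezoidal rule: (h/2)[f(x₀) + 2f(x₁) + 2f(x₂) + ... + f(xₙ)]

x_0 = 1.5000, f(x_0) = 5.062500, coefficient = 1
x_1 = 1.7917, f(x_1) = 10.304546, coefficient = 2
x_2 = 2.0833, f(x_2) = 18.838011, coefficient = 2
x_3 = 2.3750, f(x_3) = 31.816650, coefficient = 2
x_4 = 2.6667, f(x_4) = 50.567901, coefficient = 2
x_5 = 2.9583, f(x_5) = 76.592885, coefficient = 2
x_6 = 3.2500, f(x_6) = 111.566406, coefficient = 1

I ≈ (0.291667/2) × 492.868893 = 71.876714
Exact value: 70.999414
Error: 0.877300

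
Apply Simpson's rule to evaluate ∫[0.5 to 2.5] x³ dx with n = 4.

f(x) = x³
a = 0.5, b = 2.5, n = 4
h = (b - a)/n = 0.500000

Simpson's rule: (h/3)[f(x₀) + 4f(x₁) + 2f(x₂) + ... + f(xₙ)]

x_0 = 0.5000, f(x_0) = 0.125000, coefficient = 1
x_1 = 1.0000, f(x_1) = 1.000000, coefficient = 4
x_2 = 1.5000, f(x_2) = 3.375000, coefficient = 2
x_3 = 2.0000, f(x_3) = 8.000000, coefficient = 4
x_4 = 2.5000, f(x_4) = 15.625000, coefficient = 1

I ≈ (0.500000/3) × 58.500000 = 9.750000
Exact value: 9.750000
Error: 0.000000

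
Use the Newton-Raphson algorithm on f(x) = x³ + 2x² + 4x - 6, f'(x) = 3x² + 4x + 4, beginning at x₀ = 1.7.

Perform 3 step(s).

f(x) = x³ + 2x² + 4x - 6
f'(x) = 3x² + 4x + 4
x₀ = 1.7

Newton-Raphson formula: x_{n+1} = x_n - f(x_n)/f'(x_n)

Iteration 1:
  f(1.700000) = 11.493000
  f'(1.700000) = 19.470000
  x_1 = 1.700000 - 11.493000/19.470000 = 1.109707
Iteration 2:
  f(1.109707) = 2.268278
  f'(1.109707) = 12.133179
  x_2 = 1.109707 - 2.268278/12.133179 = 0.922759
Iteration 3:
  f(0.922759) = 0.179717
  f'(0.922759) = 10.245487
  x_3 = 0.922759 - 0.179717/10.245487 = 0.905218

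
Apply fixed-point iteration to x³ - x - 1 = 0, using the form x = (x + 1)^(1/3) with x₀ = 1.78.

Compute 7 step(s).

Equation: x³ - x - 1 = 0
Fixed-point form: x = (x + 1)^(1/3)
x₀ = 1.78

x_1 = g(1.780000) = 1.406096
x_2 = g(1.406096) = 1.339998
x_3 = g(1.339998) = 1.327614
x_4 = g(1.327614) = 1.325268
x_5 = g(1.325268) = 1.324822
x_6 = g(1.324822) = 1.324738
x_7 = g(1.324738) = 1.324722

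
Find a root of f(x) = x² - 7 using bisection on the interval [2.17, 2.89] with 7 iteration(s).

f(x) = x² - 7
Initial interval: [2.17, 2.89]

Iteration 1:
  c_1 = (2.170000 + 2.890000)/2 = 2.530000
  f(c_1) = f(2.530000) = -0.599100
  f(a) × f(c) ≥ 0, new interval: [2.530000, 2.890000]
Iteration 2:
  c_2 = (2.530000 + 2.890000)/2 = 2.710000
  f(c_2) = f(2.710000) = 0.344100
  f(a) × f(c) < 0, new interval: [2.530000, 2.710000]
Iteration 3:
  c_3 = (2.530000 + 2.710000)/2 = 2.620000
  f(c_3) = f(2.620000) = -0.135600
  f(a) × f(c) ≥ 0, new interval: [2.620000, 2.710000]
Iteration 4:
  c_4 = (2.620000 + 2.710000)/2 = 2.665000
  f(c_4) = f(2.665000) = 0.102225
  f(a) × f(c) < 0, new interval: [2.620000, 2.665000]
Iteration 5:
  c_5 = (2.620000 + 2.665000)/2 = 2.642500
  f(c_5) = f(2.642500) = -0.017194
  f(a) × f(c) ≥ 0, new interval: [2.642500, 2.665000]
Iteration 6:
  c_6 = (2.642500 + 2.665000)/2 = 2.653750
  f(c_6) = f(2.653750) = 0.042389
  f(a) × f(c) < 0, new interval: [2.642500, 2.653750]
Iteration 7:
  c_7 = (2.642500 + 2.653750)/2 = 2.648125
  f(c_7) = f(2.648125) = 0.012566
  f(a) × f(c) < 0, new interval: [2.642500, 2.648125]

After 7 iteration(s), the approximation is c_7 = 2.648125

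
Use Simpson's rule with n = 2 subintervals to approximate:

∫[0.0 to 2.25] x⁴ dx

f(x) = x⁴
a = 0.0, b = 2.25, n = 2
h = (b - a)/n = 1.125000

Simpson's rule: (h/3)[f(x₀) + 4f(x₁) + 2f(x₂) + ... + f(xₙ)]

x_0 = 0.0000, f(x_0) = 0.000000, coefficient = 1
x_1 = 1.1250, f(x_1) = 1.601807, coefficient = 4
x_2 = 2.2500, f(x_2) = 25.628906, coefficient = 1

I ≈ (1.125000/3) × 32.036133 = 12.013550
Exact value: 11.533008
Error: 0.480542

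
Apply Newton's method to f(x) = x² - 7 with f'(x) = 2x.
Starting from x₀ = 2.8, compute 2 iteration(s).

f(x) = x² - 7
f'(x) = 2x
x₀ = 2.8

Newton-Raphson formula: x_{n+1} = x_n - f(x_n)/f'(x_n)

Iteration 1:
  f(2.800000) = 0.840000
  f'(2.800000) = 5.600000
  x_1 = 2.800000 - 0.840000/5.600000 = 2.650000
Iteration 2:
  f(2.650000) = 0.022500
  f'(2.650000) = 5.300000
  x_2 = 2.650000 - 0.022500/5.300000 = 2.645755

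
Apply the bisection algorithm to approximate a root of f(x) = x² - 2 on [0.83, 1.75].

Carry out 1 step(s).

f(x) = x² - 2
Initial interval: [0.83, 1.75]

Iteration 1:
  c_1 = (0.830000 + 1.750000)/2 = 1.290000
  f(c_1) = f(1.290000) = -0.335900
  f(a) × f(c) ≥ 0, new interval: [1.290000, 1.750000]

After 1 iteration(s), the approximation is c_1 = 1.290000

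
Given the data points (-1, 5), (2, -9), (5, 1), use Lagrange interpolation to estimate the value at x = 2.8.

Lagrange interpolation formula:
P(x) = Σ yᵢ × Lᵢ(x)
where Lᵢ(x) = Π_{j≠i} (x - xⱼ)/(xᵢ - xⱼ)

L_0(2.8) = (2.8 - 2)/(-1 - 2) × (2.8 - 5)/(-1 - 5) = -0.097778
L_1(2.8) = (2.8 - (-1))/(2 - (-1)) × (2.8 - 5)/(2 - 5) = 0.928889
L_2(2.8) = (2.8 - (-1))/(5 - (-1)) × (2.8 - 2)/(5 - 2) = 0.168889

P(2.8) = 5×L_0(2.8) + (-9)×L_1(2.8) + 1×L_2(2.8)
P(2.8) = -8.680000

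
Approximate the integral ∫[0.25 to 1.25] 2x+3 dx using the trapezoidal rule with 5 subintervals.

f(x) = 2x+3
a = 0.25, b = 1.25, n = 5
h = (b - a)/n = 0.200000

Trapezoidal rule: (h/2)[f(x₀) + 2f(x₁) + 2f(x₂) + ... + f(xₙ)]

x_0 = 0.2500, f(x_0) = 3.500000, coefficient = 1
x_1 = 0.4500, f(x_1) = 3.900000, coefficient = 2
x_2 = 0.6500, f(x_2) = 4.300000, coefficient = 2
x_3 = 0.8500, f(x_3) = 4.700000, coefficient = 2
x_4 = 1.0500, f(x_4) = 5.100000, coefficient = 2
x_5 = 1.2500, f(x_5) = 5.500000, coefficient = 1

I ≈ (0.200000/2) × 45.000000 = 4.500000
Exact value: 4.500000
Error: 0.000000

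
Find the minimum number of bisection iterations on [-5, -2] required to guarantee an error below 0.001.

We need (b-a)/2^n ≤ 0.001
(-2 - (-5))/2^n ≤ 0.001
3/2^n ≤ 0.001
2^n ≥ 3000
n ≥ log₂(3000) = 11.55
n ≥ 12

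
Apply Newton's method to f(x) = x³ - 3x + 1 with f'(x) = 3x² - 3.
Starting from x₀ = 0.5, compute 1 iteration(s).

f(x) = x³ - 3x + 1
f'(x) = 3x² - 3
x₀ = 0.5

Newton-Raphson formula: x_{n+1} = x_n - f(x_n)/f'(x_n)

Iteration 1:
  f(0.500000) = -0.375000
  f'(0.500000) = -2.250000
  x_1 = 0.500000 - (-0.375000)/(-2.250000) = 0.333333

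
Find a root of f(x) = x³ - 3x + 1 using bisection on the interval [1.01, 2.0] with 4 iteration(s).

f(x) = x³ - 3x + 1
Initial interval: [1.01, 2.0]

Iteration 1:
  c_1 = (1.010000 + 2.000000)/2 = 1.505000
  f(c_1) = f(1.505000) = -0.106137
  f(a) × f(c) ≥ 0, new interval: [1.505000, 2.000000]
Iteration 2:
  c_2 = (1.505000 + 2.000000)/2 = 1.752500
  f(c_2) = f(1.752500) = 1.124877
  f(a) × f(c) < 0, new interval: [1.505000, 1.752500]
Iteration 3:
  c_3 = (1.505000 + 1.752500)/2 = 1.628750
  f(c_3) = f(1.628750) = 0.434541
  f(a) × f(c) < 0, new interval: [1.505000, 1.628750]
Iteration 4:
  c_4 = (1.505000 + 1.628750)/2 = 1.566875
  f(c_4) = f(1.566875) = 0.146206
  f(a) × f(c) < 0, new interval: [1.505000, 1.566875]

After 4 iteration(s), the approximation is c_4 = 1.566875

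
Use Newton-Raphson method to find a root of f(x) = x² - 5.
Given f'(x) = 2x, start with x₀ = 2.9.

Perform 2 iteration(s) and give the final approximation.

f(x) = x² - 5
f'(x) = 2x
x₀ = 2.9

Newton-Raphson formula: x_{n+1} = x_n - f(x_n)/f'(x_n)

Iteration 1:
  f(2.900000) = 3.410000
  f'(2.900000) = 5.800000
  x_1 = 2.900000 - 3.410000/5.800000 = 2.312069
Iteration 2:
  f(2.312069) = 0.345663
  f'(2.312069) = 4.624138
  x_2 = 2.312069 - 0.345663/4.624138 = 2.237317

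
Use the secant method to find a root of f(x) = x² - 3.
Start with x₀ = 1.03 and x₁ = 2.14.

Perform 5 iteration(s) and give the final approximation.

f(x) = x² - 3
x₀ = 1.03, x₁ = 2.14

Secant formula: x_{n+1} = x_n - f(x_n)(x_n - x_{n-1})/(f(x_n) - f(x_{n-1}))

Iteration 1:
  f(1.030000) = -1.939100
  f(2.140000) = 1.579600
  x_2 = 2.140000 - 1.579600×(2.140000 - 1.030000)/(1.579600 - (-1.939100))
       = 1.641703
Iteration 2:
  f(2.140000) = 1.579600
  f(1.641703) = -0.304810
  x_3 = 1.641703 - (-0.304810)×(1.641703 - 2.140000)/(-0.304810 - 1.579600)
       = 1.722305
Iteration 3:
  f(1.641703) = -0.304810
  f(1.722305) = -0.033667
  x_4 = 1.722305 - (-0.033667)×(1.722305 - 1.641703)/(-0.033667 - (-0.304810))
       = 1.732313
Iteration 4:
  f(1.722305) = -0.033667
  f(1.732313) = 0.000907
  x_5 = 1.732313 - 0.000907×(1.732313 - 1.722305)/(0.000907 - (-0.033667))
       = 1.732050
Iteration 5:
  f(1.732313) = 0.000907
  f(1.732050) = -0.000003
  x_6 = 1.732050 - (-0.000003)×(1.732050 - 1.732313)/(-0.000003 - 0.000907)
       = 1.732051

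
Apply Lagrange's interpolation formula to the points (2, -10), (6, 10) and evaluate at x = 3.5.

Lagrange interpolation formula:
P(x) = Σ yᵢ × Lᵢ(x)
where Lᵢ(x) = Π_{j≠i} (x - xⱼ)/(xᵢ - xⱼ)

L_0(3.5) = (3.5 - 6)/(2 - 6) = 0.625000
L_1(3.5) = (3.5 - 2)/(6 - 2) = 0.375000

P(3.5) = (-10)×L_0(3.5) + 10×L_1(3.5)
P(3.5) = -2.500000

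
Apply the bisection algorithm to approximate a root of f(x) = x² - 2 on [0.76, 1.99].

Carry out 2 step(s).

f(x) = x² - 2
Initial interval: [0.76, 1.99]

Iteration 1:
  c_1 = (0.760000 + 1.990000)/2 = 1.375000
  f(c_1) = f(1.375000) = -0.109375
  f(a) × f(c) ≥ 0, new interval: [1.375000, 1.990000]
Iteration 2:
  c_2 = (1.375000 + 1.990000)/2 = 1.682500
  f(c_2) = f(1.682500) = 0.830806
  f(a) × f(c) < 0, new interval: [1.375000, 1.682500]

After 2 iteration(s), the approximation is c_2 = 1.682500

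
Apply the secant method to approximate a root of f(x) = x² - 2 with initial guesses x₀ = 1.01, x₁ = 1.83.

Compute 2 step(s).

f(x) = x² - 2
x₀ = 1.01, x₁ = 1.83

Secant formula: x_{n+1} = x_n - f(x_n)(x_n - x_{n-1})/(f(x_n) - f(x_{n-1}))

Iteration 1:
  f(1.010000) = -0.979900
  f(1.830000) = 1.348900
  x_2 = 1.830000 - 1.348900×(1.830000 - 1.010000)/(1.348900 - (-0.979900))
       = 1.355035
Iteration 2:
  f(1.830000) = 1.348900
  f(1.355035) = -0.163880
  x_3 = 1.355035 - (-0.163880)×(1.355035 - 1.830000)/(-0.163880 - 1.348900)
       = 1.406488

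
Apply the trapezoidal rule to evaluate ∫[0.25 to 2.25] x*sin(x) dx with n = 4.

f(x) = x*sin(x)
a = 0.25, b = 2.25, n = 4
h = (b - a)/n = 0.500000

Trapezoidal rule: (h/2)[f(x₀) + 2f(x₁) + 2f(x₂) + ... + f(xₙ)]

x_0 = 0.2500, f(x_0) = 0.061851, coefficient = 1
x_1 = 0.7500, f(x_1) = 0.511229, coefficient = 2
x_2 = 1.2500, f(x_2) = 1.186231, coefficient = 2
x_3 = 1.7500, f(x_3) = 1.721975, coefficient = 2
x_4 = 2.2500, f(x_4) = 1.750665, coefficient = 1

I ≈ (0.500000/2) × 8.651386 = 2.162847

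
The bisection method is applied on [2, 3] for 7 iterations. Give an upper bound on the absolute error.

Bisection error bound: |error| ≤ (b-a)/2^n
|error| ≤ (3 - 2)/2^7 = 1/2^7
|error| ≤ 0.0078125000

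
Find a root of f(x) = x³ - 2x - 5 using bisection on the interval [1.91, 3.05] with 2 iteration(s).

f(x) = x³ - 2x - 5
Initial interval: [1.91, 3.05]

Iteration 1:
  c_1 = (1.910000 + 3.050000)/2 = 2.480000
  f(c_1) = f(2.480000) = 5.292992
  f(a) × f(c) < 0, new interval: [1.910000, 2.480000]
Iteration 2:
  c_2 = (1.910000 + 2.480000)/2 = 2.195000
  f(c_2) = f(2.195000) = 1.185565
  f(a) × f(c) < 0, new interval: [1.910000, 2.195000]

After 2 iteration(s), the approximation is c_2 = 2.195000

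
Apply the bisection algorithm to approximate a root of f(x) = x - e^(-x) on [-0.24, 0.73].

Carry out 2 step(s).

f(x) = x - e^(-x)
Initial interval: [-0.24, 0.73]

Iteration 1:
  c_1 = (-0.240000 + 0.730000)/2 = 0.245000
  f(c_1) = f(0.245000) = -0.537705
  f(a) × f(c) ≥ 0, new interval: [0.245000, 0.730000]
Iteration 2:
  c_2 = (0.245000 + 0.730000)/2 = 0.487500
  f(c_2) = f(0.487500) = -0.126660
  f(a) × f(c) ≥ 0, new interval: [0.487500, 0.730000]

After 2 iteration(s), the approximation is c_2 = 0.487500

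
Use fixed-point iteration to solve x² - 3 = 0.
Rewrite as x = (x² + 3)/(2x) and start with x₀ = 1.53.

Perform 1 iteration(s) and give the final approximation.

Equation: x² - 3 = 0
Fixed-point form: x = (x² + 3)/(2x)
x₀ = 1.53

x_1 = g(1.530000) = 1.745392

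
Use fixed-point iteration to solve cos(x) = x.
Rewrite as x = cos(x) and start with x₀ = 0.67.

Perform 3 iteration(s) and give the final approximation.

Equation: cos(x) = x
Fixed-point form: x = cos(x)
x₀ = 0.67

x_1 = g(0.670000) = 0.783822
x_2 = g(0.783822) = 0.708221
x_3 = g(0.708221) = 0.759521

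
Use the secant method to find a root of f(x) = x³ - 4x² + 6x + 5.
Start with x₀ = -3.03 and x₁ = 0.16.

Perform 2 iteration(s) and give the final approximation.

f(x) = x³ - 4x² + 6x + 5
x₀ = -3.03, x₁ = 0.16

Secant formula: x_{n+1} = x_n - f(x_n)(x_n - x_{n-1})/(f(x_n) - f(x_{n-1}))

Iteration 1:
  f(-3.030000) = -77.721727
  f(0.160000) = 5.861696
  x_2 = 0.160000 - 5.861696×(0.160000 - (-3.030000))/(5.861696 - (-77.721727))
       = -0.063714
Iteration 2:
  f(0.160000) = 5.861696
  f(-0.063714) = 4.601217
  x_3 = -0.063714 - 4.601217×(-0.063714 - 0.160000)/(4.601217 - 5.861696)
       = -0.880355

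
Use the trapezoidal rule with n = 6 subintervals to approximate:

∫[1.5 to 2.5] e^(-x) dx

f(x) = e^(-x)
a = 1.5, b = 2.5, n = 6
h = (b - a)/n = 0.166667

Trapezoidal rule: (h/2)[f(x₀) + 2f(x₁) + 2f(x₂) + ... + f(xₙ)]

x_0 = 1.5000, f(x_0) = 0.223130, coefficient = 1
x_1 = 1.6667, f(x_1) = 0.188876, coefficient = 2
x_2 = 1.8333, f(x_2) = 0.159880, coefficient = 2
x_3 = 2.0000, f(x_3) = 0.135335, coefficient = 2
x_4 = 2.1667, f(x_4) = 0.114559, coefficient = 2
x_5 = 2.3333, f(x_5) = 0.096972, coefficient = 2
x_6 = 2.5000, f(x_6) = 0.082085, coefficient = 1

I ≈ (0.166667/2) × 1.696458 = 0.141372
Exact value: 0.141045
Error: 0.000326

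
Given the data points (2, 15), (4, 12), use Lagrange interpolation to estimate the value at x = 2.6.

Lagrange interpolation formula:
P(x) = Σ yᵢ × Lᵢ(x)
where Lᵢ(x) = Π_{j≠i} (x - xⱼ)/(xᵢ - xⱼ)

L_0(2.6) = (2.6 - 4)/(2 - 4) = 0.700000
L_1(2.6) = (2.6 - 2)/(4 - 2) = 0.300000

P(2.6) = 15×L_0(2.6) + 12×L_1(2.6)
P(2.6) = 14.100000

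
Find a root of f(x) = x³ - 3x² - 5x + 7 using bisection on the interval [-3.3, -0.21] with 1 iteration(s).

f(x) = x³ - 3x² - 5x + 7
Initial interval: [-3.3, -0.21]

Iteration 1:
  c_1 = (-3.300000 + (-0.210000))/2 = -1.755000
  f(c_1) = f(-1.755000) = 1.129481
  f(a) × f(c) < 0, new interval: [-3.300000, -1.755000]

After 1 iteration(s), the approximation is c_1 = -1.755000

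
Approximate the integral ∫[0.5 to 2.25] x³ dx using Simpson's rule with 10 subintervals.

f(x) = x³
a = 0.5, b = 2.25, n = 10
h = (b - a)/n = 0.175000

Simpson's rule: (h/3)[f(x₀) + 4f(x₁) + 2f(x₂) + ... + f(xₙ)]

x_0 = 0.5000, f(x_0) = 0.125000, coefficient = 1
x_1 = 0.6750, f(x_1) = 0.307547, coefficient = 4
x_2 = 0.8500, f(x_2) = 0.614125, coefficient = 2
x_3 = 1.0250, f(x_3) = 1.076891, coefficient = 4
x_4 = 1.2000, f(x_4) = 1.728000, coefficient = 2
x_5 = 1.3750, f(x_5) = 2.599609, coefficient = 4
x_6 = 1.5500, f(x_6) = 3.723875, coefficient = 2
x_7 = 1.7250, f(x_7) = 5.132953, coefficient = 4
x_8 = 1.9000, f(x_8) = 6.859000, coefficient = 2
x_9 = 2.0750, f(x_9) = 8.934172, coefficient = 4
x_10 = 2.2500, f(x_10) = 11.390625, coefficient = 1

I ≈ (0.175000/3) × 109.570312 = 6.391602
Exact value: 6.391602
Error: 0.000000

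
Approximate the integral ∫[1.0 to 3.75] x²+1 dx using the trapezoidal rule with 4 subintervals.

f(x) = x²+1
a = 1.0, b = 3.75, n = 4
h = (b - a)/n = 0.687500

Trapezoidal rule: (h/2)[f(x₀) + 2f(x₁) + 2f(x₂) + ... + f(xₙ)]

x_0 = 1.0000, f(x_0) = 2.000000, coefficient = 1
x_1 = 1.6875, f(x_1) = 3.847656, coefficient = 2
x_2 = 2.3750, f(x_2) = 6.640625, coefficient = 2
x_3 = 3.0625, f(x_3) = 10.378906, coefficient = 2
x_4 = 3.7500, f(x_4) = 15.062500, coefficient = 1

I ≈ (0.687500/2) × 58.796875 = 20.211426
Exact value: 19.994792
Error: 0.216634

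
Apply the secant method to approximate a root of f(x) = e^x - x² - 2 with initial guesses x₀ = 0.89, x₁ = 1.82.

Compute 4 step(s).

f(x) = e^x - x² - 2
x₀ = 0.89, x₁ = 1.82

Secant formula: x_{n+1} = x_n - f(x_n)(x_n - x_{n-1})/(f(x_n) - f(x_{n-1}))

Iteration 1:
  f(0.890000) = -0.356970
  f(1.820000) = 0.859458
  x_2 = 1.820000 - 0.859458×(1.820000 - 0.890000)/(0.859458 - (-0.356970))
       = 1.162916
Iteration 2:
  f(1.820000) = 0.859458
  f(1.162916) = -0.153125
  x_3 = 1.162916 - (-0.153125)×(1.162916 - 1.820000)/(-0.153125 - 0.859458)
       = 1.262281
Iteration 3:
  f(1.162916) = -0.153125
  f(1.262281) = -0.059881
  x_4 = 1.262281 - (-0.059881)×(1.262281 - 1.162916)/(-0.059881 - (-0.153125))
       = 1.326093
Iteration 4:
  f(1.262281) = -0.059881
  f(1.326093) = 0.007777
  x_5 = 1.326093 - 0.007777×(1.326093 - 1.262281)/(0.007777 - (-0.059881))
       = 1.318758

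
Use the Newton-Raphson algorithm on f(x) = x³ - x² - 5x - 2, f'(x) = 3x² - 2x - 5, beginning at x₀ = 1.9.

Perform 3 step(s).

f(x) = x³ - x² - 5x - 2
f'(x) = 3x² - 2x - 5
x₀ = 1.9

Newton-Raphson formula: x_{n+1} = x_n - f(x_n)/f'(x_n)

Iteration 1:
  f(1.900000) = -8.251000
  f'(1.900000) = 2.030000
  x_1 = 1.900000 - (-8.251000)/2.030000 = 5.964532
Iteration 2:
  f(5.964532) = 144.793755
  f'(5.964532) = 89.797863
  x_2 = 5.964532 - 144.793755/89.797863 = 4.352091
Iteration 3:
  f(4.352091) = 39.730483
  f'(4.352091) = 43.117907
  x_3 = 4.352091 - 39.730483/43.117907 = 3.430653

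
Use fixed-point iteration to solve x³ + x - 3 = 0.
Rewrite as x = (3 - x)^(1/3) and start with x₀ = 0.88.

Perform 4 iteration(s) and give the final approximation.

Equation: x³ + x - 3 = 0
Fixed-point form: x = (3 - x)^(1/3)
x₀ = 0.88

x_1 = g(0.880000) = 1.284632
x_2 = g(1.284632) = 1.197069
x_3 = g(1.197069) = 1.217100
x_4 = g(1.217100) = 1.212576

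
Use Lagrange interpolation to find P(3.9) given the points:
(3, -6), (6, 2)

Lagrange interpolation formula:
P(x) = Σ yᵢ × Lᵢ(x)
where Lᵢ(x) = Π_{j≠i} (x - xⱼ)/(xᵢ - xⱼ)

L_0(3.9) = (3.9 - 6)/(3 - 6) = 0.700000
L_1(3.9) = (3.9 - 3)/(6 - 3) = 0.300000

P(3.9) = (-6)×L_0(3.9) + 2×L_1(3.9)
P(3.9) = -3.600000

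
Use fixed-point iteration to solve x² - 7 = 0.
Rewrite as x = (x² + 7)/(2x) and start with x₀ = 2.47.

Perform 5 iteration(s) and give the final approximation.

Equation: x² - 7 = 0
Fixed-point form: x = (x² + 7)/(2x)
x₀ = 2.47

x_1 = g(2.470000) = 2.652004
x_2 = g(2.652004) = 2.645759
x_3 = g(2.645759) = 2.645751
x_4 = g(2.645751) = 2.645751
x_5 = g(2.645751) = 2.645751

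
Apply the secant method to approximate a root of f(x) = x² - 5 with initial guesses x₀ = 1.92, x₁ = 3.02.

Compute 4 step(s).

f(x) = x² - 5
x₀ = 1.92, x₁ = 3.02

Secant formula: x_{n+1} = x_n - f(x_n)(x_n - x_{n-1})/(f(x_n) - f(x_{n-1}))

Iteration 1:
  f(1.920000) = -1.313600
  f(3.020000) = 4.120400
  x_2 = 3.020000 - 4.120400×(3.020000 - 1.920000)/(4.120400 - (-1.313600))
       = 2.185911
Iteration 2:
  f(3.020000) = 4.120400
  f(2.185911) = -0.221793
  x_3 = 2.185911 - (-0.221793)×(2.185911 - 3.020000)/(-0.221793 - 4.120400)
       = 2.228515
Iteration 3:
  f(2.185911) = -0.221793
  f(2.228515) = -0.033721
  x_4 = 2.228515 - (-0.033721)×(2.228515 - 2.185911)/(-0.033721 - (-0.221793))
       = 2.236154
Iteration 4:
  f(2.228515) = -0.033721
  f(2.236154) = 0.000384
  x_5 = 2.236154 - 0.000384×(2.236154 - 2.228515)/(0.000384 - (-0.033721))
       = 2.236068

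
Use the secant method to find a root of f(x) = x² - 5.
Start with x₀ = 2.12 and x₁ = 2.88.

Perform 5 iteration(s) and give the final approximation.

f(x) = x² - 5
x₀ = 2.12, x₁ = 2.88

Secant formula: x_{n+1} = x_n - f(x_n)(x_n - x_{n-1})/(f(x_n) - f(x_{n-1}))

Iteration 1:
  f(2.120000) = -0.505600
  f(2.880000) = 3.294400
  x_2 = 2.880000 - 3.294400×(2.880000 - 2.120000)/(3.294400 - (-0.505600))
       = 2.221120
Iteration 2:
  f(2.880000) = 3.294400
  f(2.221120) = -0.066626
  x_3 = 2.221120 - (-0.066626)×(2.221120 - 2.880000)/(-0.066626 - 3.294400)
       = 2.234181
Iteration 3:
  f(2.221120) = -0.066626
  f(2.234181) = -0.008435
  x_4 = 2.234181 - (-0.008435)×(2.234181 - 2.221120)/(-0.008435 - (-0.066626))
       = 2.236074
Iteration 4:
  f(2.234181) = -0.008435
  f(2.236074) = 0.000028
  x_5 = 2.236074 - 0.000028×(2.236074 - 2.234181)/(0.000028 - (-0.008435))
       = 2.236068
Iteration 5:
  f(2.236074) = 0.000028
  f(2.236068) = 0.000000
  x_6 = 2.236068 - 0.000000×(2.236068 - 2.236074)/(0.000000 - 0.000028)
       = 2.236068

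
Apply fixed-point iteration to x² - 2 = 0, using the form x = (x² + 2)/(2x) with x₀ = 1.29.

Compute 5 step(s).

Equation: x² - 2 = 0
Fixed-point form: x = (x² + 2)/(2x)
x₀ = 1.29

x_1 = g(1.290000) = 1.420194
x_2 = g(1.420194) = 1.414226
x_3 = g(1.414226) = 1.414214
x_4 = g(1.414214) = 1.414214
x_5 = g(1.414214) = 1.414214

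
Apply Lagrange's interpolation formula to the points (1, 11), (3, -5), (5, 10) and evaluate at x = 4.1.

Lagrange interpolation formula:
P(x) = Σ yᵢ × Lᵢ(x)
where Lᵢ(x) = Π_{j≠i} (x - xⱼ)/(xᵢ - xⱼ)

L_0(4.1) = (4.1 - 3)/(1 - 3) × (4.1 - 5)/(1 - 5) = -0.123750
L_1(4.1) = (4.1 - 1)/(3 - 1) × (4.1 - 5)/(3 - 5) = 0.697500
L_2(4.1) = (4.1 - 1)/(5 - 1) × (4.1 - 3)/(5 - 3) = 0.426250

P(4.1) = 11×L_0(4.1) + (-5)×L_1(4.1) + 10×L_2(4.1)
P(4.1) = -0.586250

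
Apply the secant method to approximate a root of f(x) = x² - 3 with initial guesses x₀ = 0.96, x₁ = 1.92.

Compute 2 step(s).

f(x) = x² - 3
x₀ = 0.96, x₁ = 1.92

Secant formula: x_{n+1} = x_n - f(x_n)(x_n - x_{n-1})/(f(x_n) - f(x_{n-1}))

Iteration 1:
  f(0.960000) = -2.078400
  f(1.920000) = 0.686400
  x_2 = 1.920000 - 0.686400×(1.920000 - 0.960000)/(0.686400 - (-2.078400))
       = 1.681667
Iteration 2:
  f(1.920000) = 0.686400
  f(1.681667) = -0.171997
  x_3 = 1.681667 - (-0.171997)×(1.681667 - 1.920000)/(-0.171997 - 0.686400)
       = 1.729422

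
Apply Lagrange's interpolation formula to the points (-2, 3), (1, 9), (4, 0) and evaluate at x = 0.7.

Lagrange interpolation formula:
P(x) = Σ yᵢ × Lᵢ(x)
where Lᵢ(x) = Π_{j≠i} (x - xⱼ)/(xᵢ - xⱼ)

L_0(0.7) = (0.7 - 1)/(-2 - 1) × (0.7 - 4)/(-2 - 4) = 0.055000
L_1(0.7) = (0.7 - (-2))/(1 - (-2)) × (0.7 - 4)/(1 - 4) = 0.990000
L_2(0.7) = (0.7 - (-2))/(4 - (-2)) × (0.7 - 1)/(4 - 1) = -0.045000

P(0.7) = 3×L_0(0.7) + 9×L_1(0.7) + 0×L_2(0.7)
P(0.7) = 9.075000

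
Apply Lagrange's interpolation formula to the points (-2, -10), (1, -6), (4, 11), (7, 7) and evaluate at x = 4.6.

Lagrange interpolation formula:
P(x) = Σ yᵢ × Lᵢ(x)
where Lᵢ(x) = Π_{j≠i} (x - xⱼ)/(xᵢ - xⱼ)

L_0(4.6) = (4.6 - 1)/(-2 - 1) × (4.6 - 4)/(-2 - 4) × (4.6 - 7)/(-2 - 7) = 0.032000
L_1(4.6) = (4.6 - (-2))/(1 - (-2)) × (4.6 - 4)/(1 - 4) × (4.6 - 7)/(1 - 7) = -0.176000
L_2(4.6) = (4.6 - (-2))/(4 - (-2)) × (4.6 - 1)/(4 - 1) × (4.6 - 7)/(4 - 7) = 1.056000
L_3(4.6) = (4.6 - (-2))/(7 - (-2)) × (4.6 - 1)/(7 - 1) × (4.6 - 4)/(7 - 4) = 0.088000

P(4.6) = (-10)×L_0(4.6) + (-6)×L_1(4.6) + 11×L_2(4.6) + 7×L_3(4.6)
P(4.6) = 12.968000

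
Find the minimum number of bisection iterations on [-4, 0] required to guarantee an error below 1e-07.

We need (b-a)/2^n ≤ 1e-07
(0 - (-4))/2^n ≤ 1e-07
4/2^n ≤ 1e-07
2^n ≥ 40000000
n ≥ log₂(40000000) = 25.25
n ≥ 26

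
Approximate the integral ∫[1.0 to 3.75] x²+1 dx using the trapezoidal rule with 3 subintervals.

f(x) = x²+1
a = 1.0, b = 3.75, n = 3
h = (b - a)/n = 0.916667

Trapezoidal rule: (h/2)[f(x₀) + 2f(x₁) + 2f(x₂) + ... + f(xₙ)]

x_0 = 1.0000, f(x_0) = 2.000000, coefficient = 1
x_1 = 1.9167, f(x_1) = 4.673611, coefficient = 2
x_2 = 2.8333, f(x_2) = 9.027778, coefficient = 2
x_3 = 3.7500, f(x_3) = 15.062500, coefficient = 1

I ≈ (0.916667/2) × 44.465278 = 20.379919
Exact value: 19.994792
Error: 0.385127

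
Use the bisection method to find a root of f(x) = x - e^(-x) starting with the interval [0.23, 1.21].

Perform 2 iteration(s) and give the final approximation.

f(x) = x - e^(-x)
Initial interval: [0.23, 1.21]

Iteration 1:
  c_1 = (0.230000 + 1.210000)/2 = 0.720000
  f(c_1) = f(0.720000) = 0.233248
  f(a) × f(c) < 0, new interval: [0.230000, 0.720000]
Iteration 2:
  c_2 = (0.230000 + 0.720000)/2 = 0.475000
  f(c_2) = f(0.475000) = -0.146885
  f(a) × f(c) ≥ 0, new interval: [0.475000, 0.720000]

After 2 iteration(s), the approximation is c_2 = 0.475000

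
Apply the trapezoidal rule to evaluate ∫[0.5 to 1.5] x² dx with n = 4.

f(x) = x²
a = 0.5, b = 1.5, n = 4
h = (b - a)/n = 0.250000

Trapezoidal rule: (h/2)[f(x₀) + 2f(x₁) + 2f(x₂) + ... + f(xₙ)]

x_0 = 0.5000, f(x_0) = 0.250000, coefficient = 1
x_1 = 0.7500, f(x_1) = 0.562500, coefficient = 2
x_2 = 1.0000, f(x_2) = 1.000000, coefficient = 2
x_3 = 1.2500, f(x_3) = 1.562500, coefficient = 2
x_4 = 1.5000, f(x_4) = 2.250000, coefficient = 1

I ≈ (0.250000/2) × 8.750000 = 1.093750
Exact value: 1.083333
Error: 0.010417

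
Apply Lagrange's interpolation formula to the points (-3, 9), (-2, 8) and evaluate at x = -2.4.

Lagrange interpolation formula:
P(x) = Σ yᵢ × Lᵢ(x)
where Lᵢ(x) = Π_{j≠i} (x - xⱼ)/(xᵢ - xⱼ)

L_0(-2.4) = (-2.4 - (-2))/(-3 - (-2)) = 0.400000
L_1(-2.4) = (-2.4 - (-3))/(-2 - (-3)) = 0.600000

P(-2.4) = 9×L_0(-2.4) + 8×L_1(-2.4)
P(-2.4) = 8.400000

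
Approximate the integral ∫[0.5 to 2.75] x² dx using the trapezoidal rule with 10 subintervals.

f(x) = x²
a = 0.5, b = 2.75, n = 10
h = (b - a)/n = 0.225000

Trapezoidal rule: (h/2)[f(x₀) + 2f(x₁) + 2f(x₂) + ... + f(xₙ)]

x_0 = 0.5000, f(x_0) = 0.250000, coefficient = 1
x_1 = 0.7250, f(x_1) = 0.525625, coefficient = 2
x_2 = 0.9500, f(x_2) = 0.902500, coefficient = 2
x_3 = 1.1750, f(x_3) = 1.380625, coefficient = 2
x_4 = 1.4000, f(x_4) = 1.960000, coefficient = 2
x_5 = 1.6250, f(x_5) = 2.640625, coefficient = 2
x_6 = 1.8500, f(x_6) = 3.422500, coefficient = 2
x_7 = 2.0750, f(x_7) = 4.305625, coefficient = 2
x_8 = 2.3000, f(x_8) = 5.290000, coefficient = 2
x_9 = 2.5250, f(x_9) = 6.375625, coefficient = 2
x_10 = 2.7500, f(x_10) = 7.562500, coefficient = 1

I ≈ (0.225000/2) × 61.418750 = 6.909609
Exact value: 6.890625
Error: 0.018984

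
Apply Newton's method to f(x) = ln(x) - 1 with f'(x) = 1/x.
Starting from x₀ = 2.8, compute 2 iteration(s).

f(x) = ln(x) - 1
f'(x) = 1/x
x₀ = 2.8

Newton-Raphson formula: x_{n+1} = x_n - f(x_n)/f'(x_n)

Iteration 1:
  f(2.800000) = 0.029619
  f'(2.800000) = 0.357143
  x_1 = 2.800000 - 0.029619/0.357143 = 2.717066
Iteration 2:
  f(2.717066) = -0.000448
  f'(2.717066) = 0.368044
  x_2 = 2.717066 - (-0.000448)/0.368044 = 2.718282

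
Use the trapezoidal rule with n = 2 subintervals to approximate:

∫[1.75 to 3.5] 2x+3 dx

f(x) = 2x+3
a = 1.75, b = 3.5, n = 2
h = (b - a)/n = 0.875000

Trapezoidal rule: (h/2)[f(x₀) + 2f(x₁) + 2f(x₂) + ... + f(xₙ)]

x_0 = 1.7500, f(x_0) = 6.500000, coefficient = 1
x_1 = 2.6250, f(x_1) = 8.250000, coefficient = 2
x_2 = 3.5000, f(x_2) = 10.000000, coefficient = 1

I ≈ (0.875000/2) × 33.000000 = 14.437500
Exact value: 14.437500
Error: 0.000000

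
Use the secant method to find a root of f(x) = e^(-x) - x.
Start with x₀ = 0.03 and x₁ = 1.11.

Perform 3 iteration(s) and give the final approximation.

f(x) = e^(-x) - x
x₀ = 0.03, x₁ = 1.11

Secant formula: x_{n+1} = x_n - f(x_n)(x_n - x_{n-1})/(f(x_n) - f(x_{n-1}))

Iteration 1:
  f(0.030000) = 0.940446
  f(1.110000) = -0.780441
  x_2 = 1.110000 - (-0.780441)×(1.110000 - 0.030000)/(-0.780441 - 0.940446)
       = 0.620208
Iteration 2:
  f(1.110000) = -0.780441
  f(0.620208) = -0.082376
  x_3 = 0.620208 - (-0.082376)×(0.620208 - 1.110000)/(-0.082376 - (-0.780441))
       = 0.562410
Iteration 3:
  f(0.620208) = -0.082376
  f(0.562410) = 0.007424
  x_4 = 0.562410 - 0.007424×(0.562410 - 0.620208)/(0.007424 - (-0.082376))
       = 0.567188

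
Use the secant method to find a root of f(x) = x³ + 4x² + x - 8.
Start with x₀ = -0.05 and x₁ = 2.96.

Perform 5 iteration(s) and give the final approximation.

f(x) = x³ + 4x² + x - 8
x₀ = -0.05, x₁ = 2.96

Secant formula: x_{n+1} = x_n - f(x_n)(x_n - x_{n-1})/(f(x_n) - f(x_{n-1}))

Iteration 1:
  f(-0.050000) = -8.040125
  f(2.960000) = 55.940736
  x_2 = 2.960000 - 55.940736×(2.960000 - (-0.050000))/(55.940736 - (-8.040125))
       = 0.328250
Iteration 2:
  f(2.960000) = 55.940736
  f(0.328250) = -7.205388
  x_3 = 0.328250 - (-7.205388)×(0.328250 - 2.960000)/(-7.205388 - 55.940736)
       = 0.628550
Iteration 3:
  f(0.328250) = -7.205388
  f(0.628550) = -5.542824
  x_4 = 0.628550 - (-5.542824)×(0.628550 - 0.328250)/(-5.542824 - (-7.205388))
       = 1.629720
Iteration 4:
  f(0.628550) = -5.542824
  f(1.629720) = 8.582185
  x_5 = 1.629720 - 8.582185×(1.629720 - 0.628550)/(8.582185 - (-5.542824))
       = 1.021421
Iteration 5:
  f(1.629720) = 8.582185
  f(1.021421) = -1.739722
  x_6 = 1.021421 - (-1.739722)×(1.021421 - 1.629720)/(-1.739722 - 8.582185)
       = 1.123948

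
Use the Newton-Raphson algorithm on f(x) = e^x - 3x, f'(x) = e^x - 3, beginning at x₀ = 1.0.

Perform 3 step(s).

f(x) = e^x - 3x
f'(x) = e^x - 3
x₀ = 1.0

Newton-Raphson formula: x_{n+1} = x_n - f(x_n)/f'(x_n)

Iteration 1:
  f(1.000000) = -0.281718
  f'(1.000000) = -0.281718
  x_1 = 1.000000 - (-0.281718)/(-0.281718) = 0.000000
Iteration 2:
  f(0.000000) = 1.000000
  f'(0.000000) = -2.000000
  x_2 = 0.000000 - 1.000000/(-2.000000) = 0.500000
Iteration 3:
  f(0.500000) = 0.148721
  f'(0.500000) = -1.351279
  x_3 = 0.500000 - 0.148721/(-1.351279) = 0.610060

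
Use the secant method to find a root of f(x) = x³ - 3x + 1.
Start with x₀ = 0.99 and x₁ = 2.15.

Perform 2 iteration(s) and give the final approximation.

f(x) = x³ - 3x + 1
x₀ = 0.99, x₁ = 2.15

Secant formula: x_{n+1} = x_n - f(x_n)(x_n - x_{n-1})/(f(x_n) - f(x_{n-1}))

Iteration 1:
  f(0.990000) = -0.999701
  f(2.150000) = 4.488375
  x_2 = 2.150000 - 4.488375×(2.150000 - 0.990000)/(4.488375 - (-0.999701))
       = 1.201304
Iteration 2:
  f(2.150000) = 4.488375
  f(1.201304) = -0.870272
  x_3 = 1.201304 - (-0.870272)×(1.201304 - 2.150000)/(-0.870272 - 4.488375)
       = 1.355377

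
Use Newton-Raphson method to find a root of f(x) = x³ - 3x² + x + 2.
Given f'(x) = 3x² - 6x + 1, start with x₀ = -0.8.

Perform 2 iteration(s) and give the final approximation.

f(x) = x³ - 3x² + x + 2
f'(x) = 3x² - 6x + 1
x₀ = -0.8

Newton-Raphson formula: x_{n+1} = x_n - f(x_n)/f'(x_n)

Iteration 1:
  f(-0.800000) = -1.232000
  f'(-0.800000) = 7.720000
  x_1 = -0.800000 - (-1.232000)/7.720000 = -0.640415
Iteration 2:
  f(-0.640415) = -0.133460
  f'(-0.640415) = 6.072879
  x_2 = -0.640415 - (-0.133460)/6.072879 = -0.618438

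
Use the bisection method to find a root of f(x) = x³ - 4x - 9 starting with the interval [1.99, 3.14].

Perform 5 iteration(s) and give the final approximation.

f(x) = x³ - 4x - 9
Initial interval: [1.99, 3.14]

Iteration 1:
  c_1 = (1.990000 + 3.140000)/2 = 2.565000
  f(c_1) = f(2.565000) = -2.384288
  f(a) × f(c) ≥ 0, new interval: [2.565000, 3.140000]
Iteration 2:
  c_2 = (2.565000 + 3.140000)/2 = 2.852500
  f(c_2) = f(2.852500) = 2.800097
  f(a) × f(c) < 0, new interval: [2.565000, 2.852500]
Iteration 3:
  c_3 = (2.565000 + 2.852500)/2 = 2.708750
  f(c_3) = f(2.708750) = 0.039983
  f(a) × f(c) < 0, new interval: [2.565000, 2.708750]
Iteration 4:
  c_4 = (2.565000 + 2.708750)/2 = 2.636875
  f(c_4) = f(2.636875) = -1.213019
  f(a) × f(c) ≥ 0, new interval: [2.636875, 2.708750]
Iteration 5:
  c_5 = (2.636875 + 2.708750)/2 = 2.672813
  f(c_5) = f(2.672813) = -0.596874
  f(a) × f(c) ≥ 0, new interval: [2.672813, 2.708750]

After 5 iteration(s), the approximation is c_5 = 2.672813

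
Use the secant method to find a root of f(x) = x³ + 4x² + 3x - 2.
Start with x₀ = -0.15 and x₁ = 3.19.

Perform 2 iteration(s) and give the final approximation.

f(x) = x³ + 4x² + 3x - 2
x₀ = -0.15, x₁ = 3.19

Secant formula: x_{n+1} = x_n - f(x_n)(x_n - x_{n-1})/(f(x_n) - f(x_{n-1}))

Iteration 1:
  f(-0.150000) = -2.363375
  f(3.190000) = 80.736159
  x_2 = 3.190000 - 80.736159×(3.190000 - (-0.150000))/(80.736159 - (-2.363375))
       = -0.055009
Iteration 2:
  f(3.190000) = 80.736159
  f(-0.055009) = -2.153091
  x_3 = -0.055009 - (-2.153091)×(-0.055009 - 3.190000)/(-2.153091 - 80.736159)
       = 0.029281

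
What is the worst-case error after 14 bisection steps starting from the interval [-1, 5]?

Bisection error bound: |error| ≤ (b-a)/2^n
|error| ≤ (5 - (-1))/2^14 = 6/2^14
|error| ≤ 0.0003662109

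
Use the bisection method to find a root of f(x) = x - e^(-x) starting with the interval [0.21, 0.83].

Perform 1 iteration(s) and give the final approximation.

f(x) = x - e^(-x)
Initial interval: [0.21, 0.83]

Iteration 1:
  c_1 = (0.210000 + 0.830000)/2 = 0.520000
  f(c_1) = f(0.520000) = -0.074521
  f(a) × f(c) ≥ 0, new interval: [0.520000, 0.830000]

After 1 iteration(s), the approximation is c_1 = 0.520000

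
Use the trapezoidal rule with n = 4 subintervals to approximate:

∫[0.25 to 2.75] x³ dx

f(x) = x³
a = 0.25, b = 2.75, n = 4
h = (b - a)/n = 0.625000

Trapezoidal rule: (h/2)[f(x₀) + 2f(x₁) + 2f(x₂) + ... + f(xₙ)]

x_0 = 0.2500, f(x_0) = 0.015625, coefficient = 1
x_1 = 0.8750, f(x_1) = 0.669922, coefficient = 2
x_2 = 1.5000, f(x_2) = 3.375000, coefficient = 2
x_3 = 2.1250, f(x_3) = 9.595703, coefficient = 2
x_4 = 2.7500, f(x_4) = 20.796875, coefficient = 1

I ≈ (0.625000/2) × 48.093750 = 15.029297
Exact value: 14.296875
Error: 0.732422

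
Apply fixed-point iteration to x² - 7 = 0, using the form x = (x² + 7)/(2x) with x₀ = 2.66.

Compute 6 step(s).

Equation: x² - 7 = 0
Fixed-point form: x = (x² + 7)/(2x)
x₀ = 2.66

x_1 = g(2.660000) = 2.645789
x_2 = g(2.645789) = 2.645751
x_3 = g(2.645751) = 2.645751
x_4 = g(2.645751) = 2.645751
x_5 = g(2.645751) = 2.645751
x_6 = g(2.645751) = 2.645751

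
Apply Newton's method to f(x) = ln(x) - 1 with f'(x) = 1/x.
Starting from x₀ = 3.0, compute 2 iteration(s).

f(x) = ln(x) - 1
f'(x) = 1/x
x₀ = 3.0

Newton-Raphson formula: x_{n+1} = x_n - f(x_n)/f'(x_n)

Iteration 1:
  f(3.000000) = 0.098612
  f'(3.000000) = 0.333333
  x_1 = 3.000000 - 0.098612/0.333333 = 2.704163
Iteration 2:
  f(2.704163) = -0.005208
  f'(2.704163) = 0.369800
  x_2 = 2.704163 - (-0.005208)/0.369800 = 2.718245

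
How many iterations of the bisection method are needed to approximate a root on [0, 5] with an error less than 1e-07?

We need (b-a)/2^n ≤ 1e-07
(5 - 0)/2^n ≤ 1e-07
5/2^n ≤ 1e-07
2^n ≥ 50000000
n ≥ log₂(50000000) = 25.58
n ≥ 26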